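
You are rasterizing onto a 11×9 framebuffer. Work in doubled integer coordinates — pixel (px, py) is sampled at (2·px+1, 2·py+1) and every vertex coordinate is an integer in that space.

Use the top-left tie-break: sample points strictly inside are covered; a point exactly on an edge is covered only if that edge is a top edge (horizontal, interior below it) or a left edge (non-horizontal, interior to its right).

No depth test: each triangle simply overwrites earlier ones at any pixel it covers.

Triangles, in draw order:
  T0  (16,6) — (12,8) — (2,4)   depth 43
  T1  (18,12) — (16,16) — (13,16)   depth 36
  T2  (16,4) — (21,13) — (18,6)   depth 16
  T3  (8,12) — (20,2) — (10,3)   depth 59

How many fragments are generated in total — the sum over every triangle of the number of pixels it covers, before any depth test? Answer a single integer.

T0:
  2·area = 36
  edge (16, 6)→(12, 8): d=(-4,2) right/bottom  bias=-1
  edge (12, 8)→(2, 4): d=(-10,-4) top-left  bias=+0
  edge (2, 4)→(16, 6): d=(14,2) right/bottom  bias=-1
    (2,2)@(5, 5): e=[26,2,8] → #
    (3,2)@(7, 5): e=[22,10,4] → #
    (4,2)@(9, 5): e=[18,18,0] → ·  [on edge]
    (2,3)@(5, 7): e=[18,-18,36] → ·
    (3,3)@(7, 7): e=[14,-10,32] → ·
    (5,3)@(11, 7): e=[6,6,24] → #
    (6,3)@(13, 7): e=[2,14,20] → #
    (7,3)@(15, 7): e=[-2,22,16] → ·
    (5,4)@(11, 9): e=[-2,-14,52] → ·
    (6,4)@(13, 9): e=[-6,-6,48] → ·
  covered (4 px):
    · · · · · · · · · · ·
    · · · · · · · · · · ·
    · · # # · · · · · · ·
    · · · · · # # · · · ·
    · · · · · · · · · · ·
    · · · · · · · · · · ·
    · · · · · · · · · · ·
    · · · · · · · · · · ·
    · · · · · · · · · · ·
T1:
  2·area = 12
  edge (18, 12)→(16, 16): d=(-2,4) right/bottom  bias=-1
  edge (16, 16)→(13, 16): d=(-3,0) right/bottom  bias=-1
  edge (13, 16)→(18, 12): d=(5,-4) top-left  bias=+0
    (8,6)@(17, 13): e=[2,9,1] → #
    (9,6)@(19, 13): e=[-6,9,9] → ·
    (7,7)@(15, 15): e=[6,3,3] → #
    (8,7)@(17, 15): e=[-2,3,11] → ·
    (7,8)@(15, 17): e=[2,-3,13] → ·
  covered (2 px):
    · · · · · · · · · · ·
    · · · · · · · · · · ·
    · · · · · · · · · · ·
    · · · · · · · · · · ·
    · · · · · · · · · · ·
    · · · · · · · · · · ·
    · · · · · · · · # · ·
    · · · · · · · # · · ·
    · · · · · · · · · · ·
T2:
  2·area = 8  (B↔C swapped to make it positive)
  edge (16, 4)→(18, 6): d=(2,2) right/bottom  bias=-1
  edge (18, 6)→(21, 13): d=(3,7) right/bottom  bias=-1
  edge (21, 13)→(16, 4): d=(-5,-9) top-left  bias=+0
    (6,0)@(13, 1): e=[0,20,-12] → ·  [on edge]
    (7,1)@(15, 3): e=[0,12,-4] → ·  [on edge]
    (8,2)@(17, 5): e=[0,4,4] → ·  [on edge]
    (9,3)@(19, 7): e=[0,-4,12] → ·  [on edge]
    (9,4)@(19, 9): e=[4,2,2] → #
    (10,4)@(21, 9): e=[0,-12,20] → ·  [on edge]
    (9,5)@(19, 11): e=[8,8,-8] → ·
    (10,6)@(21, 13): e=[8,0,0] → ·  [on edge]
  covered (1 px):
    · · · · · · · · · · ·
    · · · · · · · · · · ·
    · · · · · · · · · · ·
    · · · · · · · · · · ·
    · · · · · · · · · # ·
    · · · · · · · · · · ·
    · · · · · · · · · · ·
    · · · · · · · · · · ·
    · · · · · · · · · · ·
T3:
  2·area = 88  (B↔C swapped to make it positive)
  edge (8, 12)→(10, 3): d=(2,-9) top-left  bias=+0
  edge (10, 3)→(20, 2): d=(10,-1) top-left  bias=+0
  edge (20, 2)→(8, 12): d=(-12,10) right/bottom  bias=-1
    (5,1)@(11, 3): e=[9,1,78] → #
    (6,1)@(13, 3): e=[27,3,58] → #
    (7,1)@(15, 3): e=[45,5,38] → #
    (8,1)@(17, 3): e=[63,7,18] → #
    (9,1)@(19, 3): e=[81,9,-2] → ·
    (5,2)@(11, 5): e=[13,21,54] → #
    (8,2)@(17, 5): e=[67,27,-6] → ·
    (5,3)@(11, 7): e=[17,41,30] → #
    (7,3)@(15, 7): e=[53,45,-10] → ·
    (4,4)@(9, 9): e=[3,59,26] → #
    (6,4)@(13, 9): e=[39,63,-14] → ·
    (4,5)@(9, 11): e=[7,79,2] → #
  covered (12 px):
    · · · · · · · · · · ·
    · · · · · # # # # · ·
    · · · · · # # # · · ·
    · · · · · # # · · · ·
    · · · · # # · · · · ·
    · · · · # · · · · · ·
    · · · · · · · · · · ·
    · · · · · · · · · · ·
    · · · · · · · · · · ·

Result: 19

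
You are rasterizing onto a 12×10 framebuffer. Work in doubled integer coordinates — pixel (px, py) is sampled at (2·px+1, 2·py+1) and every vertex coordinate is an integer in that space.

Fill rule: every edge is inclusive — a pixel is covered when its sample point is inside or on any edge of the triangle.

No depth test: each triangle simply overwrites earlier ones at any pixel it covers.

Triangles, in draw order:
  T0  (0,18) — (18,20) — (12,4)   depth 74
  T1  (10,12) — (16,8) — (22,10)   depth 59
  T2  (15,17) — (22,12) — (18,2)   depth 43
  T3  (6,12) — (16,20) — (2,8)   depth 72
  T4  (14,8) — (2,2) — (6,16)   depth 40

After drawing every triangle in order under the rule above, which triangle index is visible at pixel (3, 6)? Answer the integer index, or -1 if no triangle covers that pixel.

T0:
  2·area = 276  (B↔C swapped to make it positive)
  edge (0, 18)→(12, 4): d=(12,-14) inclusive
  edge (12, 4)→(18, 20): d=(6,16) inclusive
  edge (18, 20)→(0, 18): d=(-18,-2) inclusive
    (5,3)@(11, 7): e=[22,34,220] → █
    (6,3)@(13, 7): e=[50,2,224] → █
    (7,3)@(15, 7): e=[78,-30,228] → ·
    (4,4)@(9, 9): e=[18,78,180] → █
    (7,4)@(15, 9): e=[102,-18,192] → ·
    (3,5)@(7, 11): e=[14,122,140] → █
    (7,5)@(15, 11): e=[126,-6,156] → ·
    (2,6)@(5, 13): e=[10,166,100] → █
    (7,6)@(15, 13): e=[150,6,120] → █
    (8,6)@(17, 13): e=[178,-26,124] → ·
    (1,7)@(3, 15): e=[6,210,60] → █
    (8,7)@(17, 15): e=[202,-14,88] → ·
    (4,9)@(9, 19): e=[138,138,0] → █  [on edge]
  covered (35 px):
    · · · · · · · · · · · ·
    · · · · · · · · · · · ·
    · · · · · · · · · · · ·
    · · · · · █ █ · · · · ·
    · · · · █ █ █ · · · · ·
    · · · █ █ █ █ · · · · ·
    · · █ █ █ █ █ █ · · · ·
    · █ █ █ █ █ █ █ · · · ·
    █ █ █ █ █ █ █ █ · · · ·
    · · · · █ █ █ █ █ · · ·
T1:
  2·area = 36
  edge (10, 12)→(16, 8): d=(6,-4) inclusive
  edge (16, 8)→(22, 10): d=(6,2) inclusive
  edge (22, 10)→(10, 12): d=(-12,2) inclusive
    (0,1)@(1, 3): e=[-90,0,126] → ·  [on edge]
    (3,2)@(7, 5): e=[-54,0,90] → ·  [on edge]
    (6,3)@(13, 7): e=[-18,0,54] → ·  [on edge]
    (7,4)@(15, 9): e=[2,8,26] → █
    (8,4)@(17, 9): e=[10,4,22] → █
    (9,4)@(19, 9): e=[18,0,18] → █  [on edge]
    (10,4)@(21, 9): e=[26,-4,14] → ·
    (6,5)@(13, 11): e=[6,24,6] → █
    (8,5)@(17, 11): e=[22,16,-2] → ·
    (9,5)@(19, 11): e=[30,12,-6] → ·
    (6,6)@(13, 13): e=[18,36,-18] → ·
    (7,6)@(15, 13): e=[26,32,-22] → ·
  covered (5 px):
    · · · · · · · · · · · ·
    · · · · · · · · · · · ·
    · · · · · · · · · · · ·
    · · · · · · · · · · · ·
    · · · · · · · █ █ █ · ·
    · · · · · · █ █ · · · ·
    · · · · · · · · · · · ·
    · · · · · · · · · · · ·
    · · · · · · · · · · · ·
    · · · · · · · · · · · ·
T2:
  2·area = 90  (B↔C swapped to make it positive)
  edge (15, 17)→(18, 2): d=(3,-15) inclusive
  edge (18, 2)→(22, 12): d=(4,10) inclusive
  edge (22, 12)→(15, 17): d=(-7,5) inclusive
    (9,2)@(19, 5): e=[24,2,64] → █
    (10,2)@(21, 5): e=[54,-18,54] → ·
    (8,3)@(17, 7): e=[0,30,60] → █  [on edge]
    (10,3)@(21, 7): e=[60,-10,40] → ·
    (8,4)@(17, 9): e=[6,38,46] → █
    (10,4)@(21, 9): e=[66,-2,26] → ·
    (8,5)@(17, 11): e=[12,46,32] → █
    (10,5)@(21, 11): e=[72,6,12] → █
    (11,5)@(23, 11): e=[102,-14,2] → ·
    (8,6)@(17, 13): e=[18,54,18] → █
    (10,6)@(21, 13): e=[78,14,-2] → ·
    (8,7)@(17, 15): e=[24,62,4] → █
    (7,8)@(15, 17): e=[0,90,0] → █  [on edge]
  covered (12 px):
    · · · · · · · · · · · ·
    · · · · · · · · · · · ·
    · · · · · · · · · █ · ·
    · · · · · · · · █ █ · ·
    · · · · · · · · █ █ · ·
    · · · · · · · · █ █ █ ·
    · · · · · · · · █ █ · ·
    · · · · · · · · █ · · ·
    · · · · · · · █ · · · ·
    · · · · · · · · · · · ·
T3:
  2·area = 8  (B↔C swapped to make it positive)
  edge (6, 12)→(2, 8): d=(-4,-4) inclusive
  edge (2, 8)→(16, 20): d=(14,12) inclusive
  edge (16, 20)→(6, 12): d=(-10,-8) inclusive
    (0,3)@(1, 7): e=[0,-2,10] → ·  [on edge]
    (1,4)@(3, 9): e=[0,2,6] → █  [on edge]
    (2,4)@(5, 9): e=[8,-22,22] → ·
    (1,5)@(3, 11): e=[-8,30,-14] → ·
    (2,5)@(5, 11): e=[0,6,2] → █  [on edge]
    (3,5)@(7, 11): e=[8,-18,18] → ·
    (2,6)@(5, 13): e=[-8,34,-18] → ·
    (3,6)@(7, 13): e=[0,10,-2] → ·  [on edge]
    (4,7)@(9, 15): e=[0,14,-6] → ·  [on edge]
    (5,8)@(11, 17): e=[0,18,-10] → ·  [on edge]
    (6,9)@(13, 19): e=[0,22,-14] → ·  [on edge]
  covered (2 px):
    · · · · · · · · · · · ·
    · · · · · · · · · · · ·
    · · · · · · · · · · · ·
    · · · · · · · · · · · ·
    · █ · · · · · · · · · ·
    · · █ · · · · · · · · ·
    · · · · · · · · · · · ·
    · · · · · · · · · · · ·
    · · · · · · · · · · · ·
    · · · · · · · · · · · ·
T4:
  2·area = 144  (B↔C swapped to make it positive)
  edge (14, 8)→(6, 16): d=(-8,8) inclusive
  edge (6, 16)→(2, 2): d=(-4,-14) inclusive
  edge (2, 2)→(14, 8): d=(12,6) inclusive
    (10,0)@(21, 1): e=[0,270,-126] → ·  [on edge]
    (1,1)@(3, 3): e=[128,10,6] → █
    (2,1)@(5, 3): e=[112,38,-6] → ·
    (9,1)@(19, 3): e=[0,234,-90] → ·  [on edge]
    (1,2)@(3, 5): e=[112,2,30] → █
    (2,2)@(5, 5): e=[96,30,18] → █
    (3,2)@(7, 5): e=[80,58,6] → █
    (4,2)@(9, 5): e=[64,86,-6] → ·
    (8,2)@(17, 5): e=[0,198,-54] → ·  [on edge]
    (1,3)@(3, 7): e=[96,-6,54] → ·
    (2,3)@(5, 7): e=[80,22,42] → █
    (4,3)@(9, 7): e=[48,78,18] → █
    (7,3)@(15, 7): e=[0,162,-18] → ·  [on edge]
    (6,4)@(13, 9): e=[0,126,18] → █  [on edge]
    (5,5)@(11, 11): e=[0,90,54] → █  [on edge]
    (4,6)@(9, 13): e=[0,54,90] → █  [on edge]
    (3,7)@(7, 15): e=[0,18,126] → █  [on edge]
    (2,8)@(5, 17): e=[0,-18,162] → ·  [on edge]
    (1,9)@(3, 19): e=[0,-54,198] → ·  [on edge]
  covered (20 px):
    · · · · · · · · · · · ·
    · █ · · · · · · · · · ·
    · █ █ █ · · · · · · · ·
    · · █ █ █ █ · · · · · ·
    · · █ █ █ █ █ · · · · ·
    · · █ █ █ █ · · · · · ·
    · · · █ █ · · · · · · ·
    · · · █ · · · · · · · ·
    · · · · · · · · · · · ·
    · · · · · · · · · · · ·

Z-buffer (winner per pixel, '.' = empty):
  . . . . . . . . . . . .
  . 4 . . . . . . . . . .
  . 4 4 4 . . . . . 2 . .
  . . 4 4 4 4 0 . 2 2 . .
  . 3 4 4 4 4 4 1 2 2 . .
  . . 4 4 4 4 1 1 2 2 2 .
  . . 0 4 4 0 0 0 2 2 . .
  . 0 0 4 0 0 0 0 2 . . .
  0 0 0 0 0 0 0 2 . . . .
  . . . . 0 0 0 0 0 . . .

Result: 4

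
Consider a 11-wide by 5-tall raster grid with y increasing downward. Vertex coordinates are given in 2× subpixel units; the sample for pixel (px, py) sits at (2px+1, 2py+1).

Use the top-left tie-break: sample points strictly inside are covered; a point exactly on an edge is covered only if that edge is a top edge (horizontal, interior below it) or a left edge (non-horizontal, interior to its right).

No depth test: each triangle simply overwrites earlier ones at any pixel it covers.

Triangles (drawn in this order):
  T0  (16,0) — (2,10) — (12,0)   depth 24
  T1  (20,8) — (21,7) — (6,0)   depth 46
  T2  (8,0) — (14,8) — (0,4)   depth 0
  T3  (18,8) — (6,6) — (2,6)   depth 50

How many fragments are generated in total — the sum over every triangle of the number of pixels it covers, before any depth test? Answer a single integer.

T0:
  2·area = 40
  edge (16, 0)→(2, 10): d=(-14,10) right/bottom  bias=-1
  edge (2, 10)→(12, 0): d=(10,-10) top-left  bias=+0
  edge (12, 0)→(16, 0): d=(4,0) top-left  bias=+0
    (5,0)@(11, 1): e=[36,0,4] → #  [on edge]
    (6,0)@(13, 1): e=[16,20,4] → #
    (7,0)@(15, 1): e=[-4,40,4] → ·
    (4,1)@(9, 3): e=[28,0,12] → #  [on edge]
    (6,1)@(13, 3): e=[-12,40,12] → ·
    (3,2)@(7, 5): e=[20,0,20] → #  [on edge]
    (4,2)@(9, 5): e=[0,20,20] → ·  [on edge]
    (5,2)@(11, 5): e=[-20,40,20] → ·
    (2,3)@(5, 7): e=[12,0,28] → #  [on edge]
    (3,3)@(7, 7): e=[-8,20,28] → ·
    (1,4)@(3, 9): e=[4,0,36] → #  [on edge]
    (2,4)@(5, 9): e=[-16,20,36] → ·
  covered (7 px):
    · · · · · # # · · · ·
    · · · · # # · · · · ·
    · · · # · · · · · · ·
    · · # · · · · · · · ·
    · # · · · · · · · · ·
T1:
  2·area = 22  (B↔C swapped to make it positive)
  edge (20, 8)→(6, 0): d=(-14,-8) top-left  bias=+0
  edge (6, 0)→(21, 7): d=(15,7) right/bottom  bias=-1
  edge (21, 7)→(20, 8): d=(-1,1) right/bottom  bias=-1
    (7,2)@(15, 5): e=[2,12,8] → #
    (8,2)@(17, 5): e=[18,-2,6] → ·
    (7,3)@(15, 7): e=[-26,42,6] → ·
    (9,3)@(19, 7): e=[6,14,2] → #
    (10,3)@(21, 7): e=[22,0,0] → ·  [on edge]
    (9,4)@(19, 9): e=[-22,44,0] → ·  [on edge]
  covered (2 px):
    · · · · · · · · · · ·
    · · · · · · · · · · ·
    · · · · · · · # · · ·
    · · · · · · · · · # ·
    · · · · · · · · · · ·
T2:
  2·area = 88
  edge (8, 0)→(14, 8): d=(6,8) right/bottom  bias=-1
  edge (14, 8)→(0, 4): d=(-14,-4) top-left  bias=+0
  edge (0, 4)→(8, 0): d=(8,-4) top-left  bias=+0
    (3,0)@(7, 1): e=[14,70,4] → #
    (4,0)@(9, 1): e=[-2,78,12] → ·
    (1,1)@(3, 3): e=[58,26,4] → #
    (2,1)@(5, 3): e=[42,34,12] → #
    (4,1)@(9, 3): e=[10,50,28] → #
    (5,1)@(11, 3): e=[-6,58,36] → ·
    (1,2)@(3, 5): e=[70,-2,20] → ·
    (2,2)@(5, 5): e=[54,6,28] → #
    (5,2)@(11, 5): e=[6,30,52] → #
    (6,2)@(13, 5): e=[-10,38,60] → ·
    (2,3)@(5, 7): e=[66,-22,44] → ·
    (3,3)@(7, 7): e=[50,-14,52] → ·
  covered (11 px):
    · · · # · · · · · · ·
    · # # # # · · · · · ·
    · · # # # # · · · · ·
    · · · · · # # · · · ·
    · · · · · · · · · · ·
T3:
  2·area = 8  (B↔C swapped to make it positive)
  edge (18, 8)→(2, 6): d=(-16,-2) top-left  bias=+0
  edge (2, 6)→(6, 6): d=(4,0) top-left  bias=+0
  edge (6, 6)→(18, 8): d=(12,2) right/bottom  bias=-1
    (5,3)@(11, 7): e=[2,4,2] → #
    (6,3)@(13, 7): e=[6,4,-2] → ·
    (5,4)@(11, 9): e=[-30,12,26] → ·
  covered (1 px):
    · · · · · · · · · · ·
    · · · · · · · · · · ·
    · · · · · · · · · · ·
    · · · · · # · · · · ·
    · · · · · · · · · · ·

Final: 21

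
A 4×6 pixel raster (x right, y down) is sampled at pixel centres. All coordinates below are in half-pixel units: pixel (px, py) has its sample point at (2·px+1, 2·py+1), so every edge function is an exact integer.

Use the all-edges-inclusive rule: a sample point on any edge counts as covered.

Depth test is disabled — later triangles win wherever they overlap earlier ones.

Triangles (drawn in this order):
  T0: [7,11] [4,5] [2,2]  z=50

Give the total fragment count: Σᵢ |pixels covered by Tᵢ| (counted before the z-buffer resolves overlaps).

T0:
  2·area = 3  (B↔C swapped to make it positive)
  edge (7, 11)→(2, 2): d=(-5,-9) inclusive
  edge (2, 2)→(4, 5): d=(2,3) inclusive
  edge (4, 5)→(7, 11): d=(3,6) inclusive
    (1,1)@(3, 3): e=[4,-1,0] → .  [on edge]
    (2,3)@(5, 7): e=[2,1,0] → X  [on edge]
    (3,3)@(7, 7): e=[20,-5,-12] → .
    (2,4)@(5, 9): e=[-8,5,6] → .
    (3,5)@(7, 11): e=[0,3,0] → X  [on edge]
  covered (2 px):
    . . . .
    . . . .
    . . . .
    . . X .
    . . . .
    . . . X

Answer: 2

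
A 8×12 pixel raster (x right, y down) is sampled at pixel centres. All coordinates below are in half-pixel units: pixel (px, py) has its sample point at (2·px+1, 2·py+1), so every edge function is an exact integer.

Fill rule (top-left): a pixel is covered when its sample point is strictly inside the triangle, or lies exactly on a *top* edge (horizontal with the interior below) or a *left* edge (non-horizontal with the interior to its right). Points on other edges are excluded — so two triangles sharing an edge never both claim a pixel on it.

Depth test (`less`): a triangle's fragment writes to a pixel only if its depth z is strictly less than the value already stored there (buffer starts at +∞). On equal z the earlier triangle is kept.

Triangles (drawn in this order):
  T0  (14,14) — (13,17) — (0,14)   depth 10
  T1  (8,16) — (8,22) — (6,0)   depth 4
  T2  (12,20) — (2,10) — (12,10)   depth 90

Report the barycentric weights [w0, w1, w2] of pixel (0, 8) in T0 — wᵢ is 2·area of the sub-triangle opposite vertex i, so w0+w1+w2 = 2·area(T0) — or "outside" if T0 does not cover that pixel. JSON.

T0:
  2·area = 42
  edge (14, 14)→(13, 17): d=(-1,3) right/bottom  bias=-1
  edge (13, 17)→(0, 14): d=(-13,-3) top-left  bias=+0
  edge (0, 14)→(14, 14): d=(14,0) top-left  bias=+0
    (7,5)@(15, 11): e=[0,84,-42] → ·  [on edge]
    (2,7)@(5, 15): e=[26,2,14] → █
    (3,7)@(7, 15): e=[20,8,14] → █
    (4,7)@(9, 15): e=[14,14,14] → █
    (5,7)@(11, 15): e=[8,20,14] → █
    (6,7)@(13, 15): e=[2,26,14] → █
    (7,7)@(15, 15): e=[-4,32,14] → ·
    (2,8)@(5, 17): e=[24,-24,42] → ·
    (3,8)@(7, 17): e=[18,-18,42] → ·
    (4,8)@(9, 17): e=[12,-12,42] → ·
    (5,8)@(11, 17): e=[6,-6,42] → ·
    (6,8)@(13, 17): e=[0,0,42] → ·  [on edge]
    (5,11)@(11, 23): e=[0,-84,126] → ·  [on edge]
  covered (5 px):
    · · · · · · · ·
    · · · · · · · ·
    · · · · · · · ·
    · · · · · · · ·
    · · · · · · · ·
    · · · · · · · ·
    · · · · · · · ·
    · · █ █ █ █ █ ·
    · · · · · · · ·
    · · · · · · · ·
    · · · · · · · ·
    · · · · · · · ·
T1:
  2·area = 12
  edge (8, 16)→(8, 22): d=(0,6) right/bottom  bias=-1
  edge (8, 22)→(6, 0): d=(-2,-22) top-left  bias=+0
  edge (6, 0)→(8, 16): d=(2,16) right/bottom  bias=-1
    (3,4)@(7, 9): e=[6,4,2] → █
    (4,4)@(9, 9): e=[-6,48,-30] → ·
    (3,5)@(7, 11): e=[6,0,6] → █  [on edge]
    (4,5)@(9, 11): e=[-6,44,-26] → ·
    (3,6)@(7, 13): e=[6,-4,10] → ·
  covered (2 px):
    · · · · · · · ·
    · · · · · · · ·
    · · · · · · · ·
    · · · · · · · ·
    · · · █ · · · ·
    · · · █ · · · ·
    · · · · · · · ·
    · · · · · · · ·
    · · · · · · · ·
    · · · · · · · ·
    · · · · · · · ·
    · · · · · · · ·
T2:
  2·area = 100
  edge (12, 20)→(2, 10): d=(-10,-10) top-left  bias=+0
  edge (2, 10)→(12, 10): d=(10,0) top-left  bias=+0
  edge (12, 10)→(12, 20): d=(0,10) right/bottom  bias=-1
    (0,4)@(1, 9): e=[0,-10,110] → ·  [on edge]
    (1,5)@(3, 11): e=[0,10,90] → █  [on edge]
    (2,5)@(5, 11): e=[20,10,70] → █
    (3,5)@(7, 11): e=[40,10,50] → █
    (4,5)@(9, 11): e=[60,10,30] → █
    (5,5)@(11, 11): e=[80,10,10] → █
    (6,5)@(13, 11): e=[100,10,-10] → ·
    (1,6)@(3, 13): e=[-20,30,90] → ·
    (2,6)@(5, 13): e=[0,30,70] → █  [on edge]
    (6,6)@(13, 13): e=[80,30,-10] → ·
    (2,7)@(5, 15): e=[-20,50,70] → ·
    (3,7)@(7, 15): e=[0,50,50] → █  [on edge]
    (4,8)@(9, 17): e=[0,70,30] → █  [on edge]
    (5,9)@(11, 19): e=[0,90,10] → █  [on edge]
    (6,10)@(13, 21): e=[0,110,-10] → ·  [on edge]
    (7,11)@(15, 23): e=[0,130,-30] → ·  [on edge]
  covered (15 px):
    · · · · · · · ·
    · · · · · · · ·
    · · · · · · · ·
    · · · · · · · ·
    · · · · · · · ·
    · █ █ █ █ █ · ·
    · · █ █ █ █ · ·
    · · · █ █ █ · ·
    · · · · █ █ · ·
    · · · · · █ · ·
    · · · · · · · ·
    · · · · · · · ·

Result: "outside"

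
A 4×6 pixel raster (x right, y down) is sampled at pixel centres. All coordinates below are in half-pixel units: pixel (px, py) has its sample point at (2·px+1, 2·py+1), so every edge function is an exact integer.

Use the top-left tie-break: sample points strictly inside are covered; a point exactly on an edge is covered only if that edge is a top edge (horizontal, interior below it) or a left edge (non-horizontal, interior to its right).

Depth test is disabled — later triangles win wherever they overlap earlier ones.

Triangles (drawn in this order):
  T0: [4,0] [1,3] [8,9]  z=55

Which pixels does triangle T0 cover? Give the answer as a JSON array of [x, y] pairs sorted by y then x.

T0:
  2·area = 39  (B↔C swapped to make it positive)
  edge (4, 0)→(8, 9): d=(4,9) right/bottom  bias=-1
  edge (8, 9)→(1, 3): d=(-7,-6) top-left  bias=+0
  edge (1, 3)→(4, 0): d=(3,-3) top-left  bias=+0
    (1,0)@(3, 1): e=[13,26,0] → #  [on edge]
    (2,0)@(5, 1): e=[-5,38,6] → ·
    (0,1)@(1, 3): e=[39,0,0] → #  [on edge]
    (2,1)@(5, 3): e=[3,24,12] → #
    (3,1)@(7, 3): e=[-15,36,18] → ·
    (0,2)@(1, 5): e=[47,-14,6] → ·
    (1,2)@(3, 5): e=[29,-2,12] → ·
    (2,2)@(5, 5): e=[11,10,18] → #
    (3,2)@(7, 5): e=[-7,22,24] → ·
    (2,3)@(5, 7): e=[19,-4,24] → ·
    (3,3)@(7, 7): e=[1,8,30] → #
    (3,4)@(7, 9): e=[9,-6,36] → ·
  covered (6 px):
    · # · ·
    # # # ·
    · · # ·
    · · · #
    · · · ·
    · · · ·

Result: [[1,0],[0,1],[1,1],[2,1],[2,2],[3,3]]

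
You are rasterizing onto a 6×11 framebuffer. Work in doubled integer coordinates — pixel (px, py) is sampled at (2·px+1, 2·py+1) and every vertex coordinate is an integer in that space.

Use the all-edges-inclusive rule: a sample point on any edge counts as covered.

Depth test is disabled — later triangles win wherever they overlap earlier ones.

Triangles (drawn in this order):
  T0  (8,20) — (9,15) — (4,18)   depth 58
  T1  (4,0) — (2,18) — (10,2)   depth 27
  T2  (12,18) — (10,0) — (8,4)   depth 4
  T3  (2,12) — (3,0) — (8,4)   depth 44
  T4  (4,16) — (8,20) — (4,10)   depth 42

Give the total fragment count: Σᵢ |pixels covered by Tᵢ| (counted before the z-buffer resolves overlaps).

T0:
  2·area = 22  (B↔C swapped to make it positive)
  edge (8, 20)→(4, 18): d=(-4,-2) inclusive
  edge (4, 18)→(9, 15): d=(5,-3) inclusive
  edge (9, 15)→(8, 20): d=(-1,5) inclusive
    (5,2)@(11, 5): e=[66,-44,0] → ·  [on edge]
    (4,7)@(9, 15): e=[22,0,0] → █  [on edge]
    (5,7)@(11, 15): e=[26,6,-10] → ·
    (3,8)@(7, 17): e=[10,4,8] → █
    (4,8)@(9, 17): e=[14,10,-2] → ·
    (3,9)@(7, 19): e=[2,14,6] → █
    (4,9)@(9, 19): e=[6,20,-4] → ·
    (3,10)@(7, 21): e=[-6,24,4] → ·
  covered (3 px):
    · · · · · ·
    · · · · · ·
    · · · · · ·
    · · · · · ·
    · · · · · ·
    · · · · · ·
    · · · · · ·
    · · · · █ ·
    · · · █ · ·
    · · · █ · ·
    · · · · · ·
T1:
  2·area = 112  (B↔C swapped to make it positive)
  edge (4, 0)→(10, 2): d=(6,2) inclusive
  edge (10, 2)→(2, 18): d=(-8,16) inclusive
  edge (2, 18)→(4, 0): d=(2,-18) inclusive
    (2,0)@(5, 1): e=[4,88,20] → █
    (3,0)@(7, 1): e=[0,56,56] → █  [on edge]
    (4,0)@(9, 1): e=[-4,24,92] → ·
    (2,1)@(5, 3): e=[16,72,24] → █
    (4,1)@(9, 3): e=[8,8,96] → █
    (5,1)@(11, 3): e=[4,-24,132] → ·
    (2,2)@(5, 5): e=[28,56,28] → █
    (4,2)@(9, 5): e=[20,-8,100] → ·
    (2,3)@(5, 7): e=[40,40,32] → █
    (4,3)@(9, 7): e=[32,-24,104] → ·
    (1,4)@(3, 9): e=[56,56,0] → █  [on edge]
    (3,4)@(7, 9): e=[48,-8,72] → ·
  covered (15 px):
    · · █ █ · ·
    · · █ █ █ ·
    · · █ █ · ·
    · · █ █ · ·
    · █ █ · · ·
    · █ █ · · ·
    · █ · · · ·
    · █ · · · ·
    · · · · · ·
    · · · · · ·
    · · · · · ·
T2:
  2·area = 44  (B↔C swapped to make it positive)
  edge (12, 18)→(8, 4): d=(-4,-14) inclusive
  edge (8, 4)→(10, 0): d=(2,-4) inclusive
  edge (10, 0)→(12, 18): d=(2,18) inclusive
    (4,1)@(9, 3): e=[18,2,24] → █
    (5,1)@(11, 3): e=[46,10,-12] → ·
    (4,2)@(9, 5): e=[10,6,28] → █
    (5,2)@(11, 5): e=[38,14,-8] → ·
    (4,3)@(9, 7): e=[2,10,32] → █
    (5,3)@(11, 7): e=[30,18,-4] → ·
    (4,4)@(9, 9): e=[-6,14,36] → ·
    (5,4)@(11, 9): e=[22,22,0] → █  [on edge]
    (5,5)@(11, 11): e=[14,26,4] → █
    (5,6)@(11, 13): e=[6,30,8] → █
    (5,7)@(11, 15): e=[-2,34,12] → ·
  covered (6 px):
    · · · · · ·
    · · · · █ ·
    · · · · █ ·
    · · · · █ ·
    · · · · · █
    · · · · · █
    · · · · · █
    · · · · · ·
    · · · · · ·
    · · · · · ·
    · · · · · ·
T3:
  2·area = 64
  edge (2, 12)→(3, 0): d=(1,-12) inclusive
  edge (3, 0)→(8, 4): d=(5,4) inclusive
  edge (8, 4)→(2, 12): d=(-6,8) inclusive
    (1,0)@(3, 1): e=[1,5,58] → █
    (2,0)@(5, 1): e=[25,-3,42] → ·
    (1,1)@(3, 3): e=[3,15,46] → █
    (2,1)@(5, 3): e=[27,7,30] → █
    (3,1)@(7, 3): e=[51,-1,14] → ·
    (1,2)@(3, 5): e=[5,25,34] → █
    (3,2)@(7, 5): e=[53,9,2] → █
    (4,2)@(9, 5): e=[77,1,-14] → ·
    (1,3)@(3, 7): e=[7,35,22] → █
    (3,3)@(7, 7): e=[55,19,-10] → ·
    (1,4)@(3, 9): e=[9,45,10] → █
    (2,4)@(5, 9): e=[33,37,-6] → ·
  covered (9 px):
    · █ · · · ·
    · █ █ · · ·
    · █ █ █ · ·
    · █ █ · · ·
    · █ · · · ·
    · · · · · ·
    · · · · · ·
    · · · · · ·
    · · · · · ·
    · · · · · ·
    · · · · · ·
T4:
  2·area = 24  (B↔C swapped to make it positive)
  edge (4, 16)→(4, 10): d=(0,-6) inclusive
  edge (4, 10)→(8, 20): d=(4,10) inclusive
  edge (8, 20)→(4, 16): d=(-4,-4) inclusive
    (0,6)@(1, 13): e=[-18,42,0] → ·  [on edge]
    (2,6)@(5, 13): e=[6,2,16] → █
    (3,6)@(7, 13): e=[18,-18,24] → ·
    (1,7)@(3, 15): e=[-6,30,0] → ·  [on edge]
    (2,7)@(5, 15): e=[6,10,8] → █
    (3,7)@(7, 15): e=[18,-10,16] → ·
    (2,8)@(5, 17): e=[6,18,0] → █  [on edge]
    (3,8)@(7, 17): e=[18,-2,8] → ·
    (2,9)@(5, 19): e=[6,26,-8] → ·
    (3,9)@(7, 19): e=[18,6,0] → █  [on edge]
    (4,9)@(9, 19): e=[30,-14,8] → ·
    (3,10)@(7, 21): e=[18,14,-8] → ·
    (4,10)@(9, 21): e=[30,-6,0] → ·  [on edge]
  covered (4 px):
    · · · · · ·
    · · · · · ·
    · · · · · ·
    · · · · · ·
    · · · · · ·
    · · · · · ·
    · · █ · · ·
    · · █ · · ·
    · · █ · · ·
    · · · █ · ·
    · · · · · ·

Result: 37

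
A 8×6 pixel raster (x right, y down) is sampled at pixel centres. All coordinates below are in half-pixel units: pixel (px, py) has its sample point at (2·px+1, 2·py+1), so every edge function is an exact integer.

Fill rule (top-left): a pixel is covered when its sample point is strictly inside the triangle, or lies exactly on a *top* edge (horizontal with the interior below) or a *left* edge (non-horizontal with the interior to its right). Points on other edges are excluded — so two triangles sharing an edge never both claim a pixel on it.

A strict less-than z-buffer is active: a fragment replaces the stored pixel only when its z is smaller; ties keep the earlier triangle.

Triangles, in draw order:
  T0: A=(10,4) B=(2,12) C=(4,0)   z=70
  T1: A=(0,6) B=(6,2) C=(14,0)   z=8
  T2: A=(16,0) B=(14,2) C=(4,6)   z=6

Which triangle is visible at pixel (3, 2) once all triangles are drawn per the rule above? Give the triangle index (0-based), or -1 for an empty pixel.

T0:
  2·area = 80
  edge (10, 4)→(2, 12): d=(-8,8) right/bottom  bias=-1
  edge (2, 12)→(4, 0): d=(2,-12) top-left  bias=+0
  edge (4, 0)→(10, 4): d=(6,4) right/bottom  bias=-1
    (2,0)@(5, 1): e=[64,14,2] → X
    (3,0)@(7, 1): e=[48,38,-6] → .
    (6,0)@(13, 1): e=[0,110,-30] → .  [on edge]
    (2,1)@(5, 3): e=[48,18,14] → X
    (3,1)@(7, 3): e=[32,42,6] → X
    (4,1)@(9, 3): e=[16,66,-2] → .
    (5,1)@(11, 3): e=[0,90,-10] → .  [on edge]
    (2,2)@(5, 5): e=[32,22,26] → X
    (4,2)@(9, 5): e=[0,70,10] → .  [on edge]
    (1,3)@(3, 7): e=[32,2,46] → X
    (3,3)@(7, 7): e=[0,50,30] → .  [on edge]
    (1,4)@(3, 9): e=[16,6,58] → X
    (2,4)@(5, 9): e=[0,30,50] → .  [on edge]
    (1,5)@(3, 11): e=[0,10,70] → .  [on edge]
  covered (8 px):
    . . X . . . . .
    . . X X . . . .
    . . X X . . . .
    . X X . . . . .
    . X . . . . . .
    . . . . . . . .
T1:
  2·area = 20
  edge (0, 6)→(6, 2): d=(6,-4) top-left  bias=+0
  edge (6, 2)→(14, 0): d=(8,-2) top-left  bias=+0
  edge (14, 0)→(0, 6): d=(-14,6) right/bottom  bias=-1
    (5,0)@(11, 1): e=[14,2,4] → X
    (6,0)@(13, 1): e=[22,6,-8] → .
    (2,1)@(5, 3): e=[2,6,12] → X
    (3,1)@(7, 3): e=[10,10,0] → .  [on edge]
    (5,1)@(11, 3): e=[26,18,-24] → .
    (2,2)@(5, 5): e=[14,22,-16] → .
  covered (2 px):
    . . . . . X . .
    . . X . . . . .
    . . . . . . . .
    . . . . . . . .
    . . . . . . . .
    . . . . . . . .
T2:
  2·area = 12
  edge (16, 0)→(14, 2): d=(-2,2) right/bottom  bias=-1
  edge (14, 2)→(4, 6): d=(-10,4) right/bottom  bias=-1
  edge (4, 6)→(16, 0): d=(12,-6) top-left  bias=+0
    (7,0)@(15, 1): e=[0,6,6] → .  [on edge]
    (5,1)@(11, 3): e=[4,2,6] → X
    (6,1)@(13, 3): e=[0,-6,18] → .  [on edge]
    (5,2)@(11, 5): e=[0,-18,30] → .  [on edge]
    (4,3)@(9, 7): e=[0,-30,42] → .  [on edge]
    (3,4)@(7, 9): e=[0,-42,54] → .  [on edge]
    (2,5)@(5, 11): e=[0,-54,66] → .  [on edge]
  covered (1 px):
    . . . . . . . .
    . . . . . X . .
    . . . . . . . .
    . . . . . . . .
    . . . . . . . .
    . . . . . . . .

Z-buffer (winner per pixel, '.' = empty):
  . . 0 . . 1 . .
  . . 1 0 . 2 . .
  . . 0 0 . . . .
  . 0 0 . . . . .
  . 0 . . . . . .
  . . . . . . . .

Result: 0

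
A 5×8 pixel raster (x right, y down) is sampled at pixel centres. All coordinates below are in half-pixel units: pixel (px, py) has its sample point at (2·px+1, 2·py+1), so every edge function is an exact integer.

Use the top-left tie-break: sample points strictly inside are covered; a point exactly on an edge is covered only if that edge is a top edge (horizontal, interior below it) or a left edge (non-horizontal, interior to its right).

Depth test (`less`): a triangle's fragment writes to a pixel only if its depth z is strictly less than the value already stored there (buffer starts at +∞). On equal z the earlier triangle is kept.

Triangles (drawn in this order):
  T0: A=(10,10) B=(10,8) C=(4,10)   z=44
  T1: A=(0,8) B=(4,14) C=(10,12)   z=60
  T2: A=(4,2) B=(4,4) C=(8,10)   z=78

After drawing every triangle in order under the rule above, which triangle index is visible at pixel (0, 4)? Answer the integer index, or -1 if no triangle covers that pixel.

T0:
  2·area = 12  (B↔C swapped to make it positive)
  edge (10, 10)→(4, 10): d=(-6,0) right/bottom  bias=-1
  edge (4, 10)→(10, 8): d=(6,-2) top-left  bias=+0
  edge (10, 8)→(10, 10): d=(0,2) right/bottom  bias=-1
    (3,4)@(7, 9): e=[6,0,6] → #  [on edge]
    (4,4)@(9, 9): e=[6,4,2] → #
    (0,5)@(1, 11): e=[-6,0,18] → ·  [on edge]
    (3,5)@(7, 11): e=[-6,12,6] → ·
    (4,5)@(9, 11): e=[-6,16,2] → ·
  covered (2 px):
    · · · · ·
    · · · · ·
    · · · · ·
    · · · · ·
    · · · # #
    · · · · ·
    · · · · ·
    · · · · ·
T1:
  2·area = 44  (B↔C swapped to make it positive)
  edge (0, 8)→(10, 12): d=(10,4) right/bottom  bias=-1
  edge (10, 12)→(4, 14): d=(-6,2) right/bottom  bias=-1
  edge (4, 14)→(0, 8): d=(-4,-6) top-left  bias=+0
    (0,4)@(1, 9): e=[6,36,2] → #
    (1,4)@(3, 9): e=[-2,32,14] → ·
    (0,5)@(1, 11): e=[26,24,-6] → ·
    (1,5)@(3, 11): e=[18,20,6] → #
    (2,5)@(5, 11): e=[10,16,18] → #
    (3,5)@(7, 11): e=[2,12,30] → #
    (4,5)@(9, 11): e=[-6,8,42] → ·
    (1,6)@(3, 13): e=[38,8,-2] → ·
    (2,6)@(5, 13): e=[30,4,10] → #
    (3,6)@(7, 13): e=[22,0,22] → ·  [on edge]
    (0,7)@(1, 15): e=[66,0,-22] → ·  [on edge]
    (2,7)@(5, 15): e=[50,-8,2] → ·
  covered (5 px):
    · · · · ·
    · · · · ·
    · · · · ·
    · · · · ·
    # · · · ·
    · # # # ·
    · · # · ·
    · · · · ·
T2:
  2·area = 8  (B↔C swapped to make it positive)
  edge (4, 2)→(8, 10): d=(4,8) right/bottom  bias=-1
  edge (8, 10)→(4, 4): d=(-4,-6) top-left  bias=+0
  edge (4, 4)→(4, 2): d=(0,-2) top-left  bias=+0
    (2,2)@(5, 5): e=[4,2,2] → #
    (3,2)@(7, 5): e=[-12,14,6] → ·
    (2,3)@(5, 7): e=[12,-6,2] → ·
  covered (1 px):
    · · · · ·
    · · · · ·
    · · # · ·
    · · · · ·
    · · · · ·
    · · · · ·
    · · · · ·
    · · · · ·

Z-buffer (winner per pixel, '.' = empty):
  . . . . .
  . . . . .
  . . 2 . .
  . . . . .
  1 . . 0 0
  . 1 1 1 .
  . . 1 . .
  . . . . .

Answer: 1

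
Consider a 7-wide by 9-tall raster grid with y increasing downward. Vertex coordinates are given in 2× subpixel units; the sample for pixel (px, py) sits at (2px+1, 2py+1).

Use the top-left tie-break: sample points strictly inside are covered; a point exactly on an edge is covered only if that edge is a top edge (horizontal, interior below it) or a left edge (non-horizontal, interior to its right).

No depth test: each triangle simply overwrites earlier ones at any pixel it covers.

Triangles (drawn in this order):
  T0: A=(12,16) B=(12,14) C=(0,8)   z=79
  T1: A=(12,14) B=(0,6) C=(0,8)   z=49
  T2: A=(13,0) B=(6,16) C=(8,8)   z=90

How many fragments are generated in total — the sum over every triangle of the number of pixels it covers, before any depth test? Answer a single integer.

T0:
  2·area = 24  (B↔C swapped to make it positive)
  edge (12, 16)→(0, 8): d=(-12,-8) top-left  bias=+0
  edge (0, 8)→(12, 14): d=(12,6) right/bottom  bias=-1
  edge (12, 14)→(12, 16): d=(0,2) right/bottom  bias=-1
    (2,5)@(5, 11): e=[4,6,14] → X
    (3,5)@(7, 11): e=[20,-6,10] → .
    (2,6)@(5, 13): e=[-20,30,14] → .
    (4,6)@(9, 13): e=[12,6,6] → X
    (5,6)@(11, 13): e=[28,-6,2] → .
    (4,7)@(9, 15): e=[-12,30,6] → .
    (5,7)@(11, 15): e=[4,18,2] → X
    (6,7)@(13, 15): e=[20,6,-2] → .
    (5,8)@(11, 17): e=[-20,42,2] → .
  covered (3 px):
    . . . . . . .
    . . . . . . .
    . . . . . . .
    . . . . . . .
    . . . . . . .
    . . X . . . .
    . . . . X . .
    . . . . . X .
    . . . . . . .
T1:
  2·area = 24  (B↔C swapped to make it positive)
  edge (12, 14)→(0, 8): d=(-12,-6) top-left  bias=+0
  edge (0, 8)→(0, 6): d=(0,-2) top-left  bias=+0
  edge (0, 6)→(12, 14): d=(12,8) right/bottom  bias=-1
    (0,3)@(1, 7): e=[18,2,4] → X
    (1,3)@(3, 7): e=[30,6,-12] → .
    (0,4)@(1, 9): e=[-6,2,28] → .
    (1,4)@(3, 9): e=[6,6,12] → X
    (2,4)@(5, 9): e=[18,10,-4] → .
    (1,5)@(3, 11): e=[-18,6,36] → .
    (3,5)@(7, 11): e=[6,14,4] → X
    (4,5)@(9, 11): e=[18,18,-12] → .
    (3,6)@(7, 13): e=[-18,14,28] → .
  covered (3 px):
    . . . . . . .
    . . . . . . .
    . . . . . . .
    X . . . . . .
    . X . . . . .
    . . . X . . .
    . . . . . . .
    . . . . . . .
    . . . . . . .
T2:
  2·area = 24
  edge (13, 0)→(6, 16): d=(-7,16) right/bottom  bias=-1
  edge (6, 16)→(8, 8): d=(2,-8) top-left  bias=+0
  edge (8, 8)→(13, 0): d=(5,-8) top-left  bias=+0
    (4,3)@(9, 7): e=[15,6,3] → X
    (5,3)@(11, 7): e=[-17,22,19] → .
    (4,4)@(9, 9): e=[1,10,13] → X
    (5,4)@(11, 9): e=[-31,26,29] → .
    (4,5)@(9, 11): e=[-13,14,23] → .
    (3,6)@(7, 13): e=[5,2,17] → X
    (4,6)@(9, 13): e=[-27,18,33] → .
    (3,7)@(7, 15): e=[-9,6,27] → .
  covered (3 px):
    . . . . . . .
    . . . . . . .
    . . . . . . .
    . . . . X . .
    . . . . X . .
    . . . . . . .
    . . . X . . .
    . . . . . . .
    . . . . . . .

Final: 9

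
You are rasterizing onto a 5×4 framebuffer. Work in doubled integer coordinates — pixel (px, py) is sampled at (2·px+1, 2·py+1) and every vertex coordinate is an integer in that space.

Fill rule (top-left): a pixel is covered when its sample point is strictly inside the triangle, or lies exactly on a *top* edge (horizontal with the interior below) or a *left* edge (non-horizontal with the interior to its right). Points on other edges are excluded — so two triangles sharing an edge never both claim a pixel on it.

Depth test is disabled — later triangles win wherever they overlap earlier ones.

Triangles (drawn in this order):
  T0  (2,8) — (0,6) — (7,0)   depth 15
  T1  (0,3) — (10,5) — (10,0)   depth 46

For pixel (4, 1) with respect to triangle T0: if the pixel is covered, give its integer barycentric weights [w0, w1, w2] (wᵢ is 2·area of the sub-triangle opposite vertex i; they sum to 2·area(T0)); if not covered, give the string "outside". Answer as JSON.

T0:
  2·area = 26
  edge (2, 8)→(0, 6): d=(-2,-2) top-left  bias=+0
  edge (0, 6)→(7, 0): d=(7,-6) top-left  bias=+0
  edge (7, 0)→(2, 8): d=(-5,8) right/bottom  bias=-1
    (2,1)@(5, 3): e=[16,9,1] → X
    (3,1)@(7, 3): e=[20,21,-15] → .
    (1,2)@(3, 5): e=[8,11,7] → X
    (2,2)@(5, 5): e=[12,23,-9] → .
    (0,3)@(1, 7): e=[0,13,13] → X  [on edge]
    (1,3)@(3, 7): e=[4,25,-3] → .
  covered (3 px):
    . . . . .
    . . X . .
    . X . . .
    X . . . .
T1:
  2·area = 50  (B↔C swapped to make it positive)
  edge (0, 3)→(10, 0): d=(10,-3) top-left  bias=+0
  edge (10, 0)→(10, 5): d=(0,5) right/bottom  bias=-1
  edge (10, 5)→(0, 3): d=(-10,-2) top-left  bias=+0
    (3,0)@(7, 1): e=[1,15,34] → X
    (4,0)@(9, 1): e=[7,5,38] → X
    (0,1)@(1, 3): e=[3,45,2] → X
    (1,1)@(3, 3): e=[9,35,6] → X
    (2,1)@(5, 3): e=[15,25,10] → X
    (0,2)@(1, 5): e=[23,45,-18] → .
    (1,2)@(3, 5): e=[29,35,-14] → .
    (2,2)@(5, 5): e=[35,25,-10] → .
    (3,2)@(7, 5): e=[41,15,-6] → .
    (4,2)@(9, 5): e=[47,5,-2] → .
  covered (7 px):
    . . . X X
    X X X X X
    . . . . .
    . . . . .

Answer: "outside"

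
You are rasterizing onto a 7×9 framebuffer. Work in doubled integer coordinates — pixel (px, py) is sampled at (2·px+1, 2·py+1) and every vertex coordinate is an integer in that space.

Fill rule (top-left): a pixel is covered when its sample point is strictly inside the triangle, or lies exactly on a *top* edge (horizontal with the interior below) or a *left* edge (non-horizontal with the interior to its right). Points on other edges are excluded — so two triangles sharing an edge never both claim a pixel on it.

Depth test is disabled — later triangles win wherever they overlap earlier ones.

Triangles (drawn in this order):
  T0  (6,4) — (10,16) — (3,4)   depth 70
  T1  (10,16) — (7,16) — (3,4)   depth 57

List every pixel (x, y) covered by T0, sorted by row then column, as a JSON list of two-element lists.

T0:
  2·area = 36
  edge (6, 4)→(10, 16): d=(4,12) right/bottom  bias=-1
  edge (10, 16)→(3, 4): d=(-7,-12) top-left  bias=+0
  edge (3, 4)→(6, 4): d=(3,0) top-left  bias=+0
    (2,0)@(5, 1): e=[0,45,-9] → ·  [on edge]
    (2,2)@(5, 5): e=[16,17,3] → #
    (3,2)@(7, 5): e=[-8,41,3] → ·
    (2,3)@(5, 7): e=[24,3,9] → #
    (3,3)@(7, 7): e=[0,27,9] → ·  [on edge]
    (2,4)@(5, 9): e=[32,-11,15] → ·
    (3,4)@(7, 9): e=[8,13,15] → #
    (4,4)@(9, 9): e=[-16,37,15] → ·
    (3,5)@(7, 11): e=[16,-1,21] → ·
    (4,6)@(9, 13): e=[0,9,27] → ·  [on edge]
  covered (3 px):
    · · · · · · ·
    · · · · · · ·
    · · # · · · ·
    · · # · · · ·
    · · · # · · ·
    · · · · · · ·
    · · · · · · ·
    · · · · · · ·
    · · · · · · ·
T1:
  2·area = 36
  edge (10, 16)→(7, 16): d=(-3,0) right/bottom  bias=-1
  edge (7, 16)→(3, 4): d=(-4,-12) top-left  bias=+0
  edge (3, 4)→(10, 16): d=(7,12) right/bottom  bias=-1
    (2,4)@(5, 9): e=[21,4,11] → #
    (3,4)@(7, 9): e=[21,28,-13] → ·
    (2,5)@(5, 11): e=[15,-4,25] → ·
    (3,5)@(7, 11): e=[15,20,1] → #
    (4,5)@(9, 11): e=[15,44,-23] → ·
    (3,6)@(7, 13): e=[9,12,15] → #
    (4,6)@(9, 13): e=[9,36,-9] → ·
    (3,7)@(7, 15): e=[3,4,29] → #
    (4,7)@(9, 15): e=[3,28,5] → #
    (5,7)@(11, 15): e=[3,52,-19] → ·
    (3,8)@(7, 17): e=[-3,-4,43] → ·
    (4,8)@(9, 17): e=[-3,20,19] → ·
  covered (5 px):
    · · · · · · ·
    · · · · · · ·
    · · · · · · ·
    · · · · · · ·
    · · # · · · ·
    · · · # · · ·
    · · · # · · ·
    · · · # # · ·
    · · · · · · ·

Answer: [[2,2],[2,3],[3,4]]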